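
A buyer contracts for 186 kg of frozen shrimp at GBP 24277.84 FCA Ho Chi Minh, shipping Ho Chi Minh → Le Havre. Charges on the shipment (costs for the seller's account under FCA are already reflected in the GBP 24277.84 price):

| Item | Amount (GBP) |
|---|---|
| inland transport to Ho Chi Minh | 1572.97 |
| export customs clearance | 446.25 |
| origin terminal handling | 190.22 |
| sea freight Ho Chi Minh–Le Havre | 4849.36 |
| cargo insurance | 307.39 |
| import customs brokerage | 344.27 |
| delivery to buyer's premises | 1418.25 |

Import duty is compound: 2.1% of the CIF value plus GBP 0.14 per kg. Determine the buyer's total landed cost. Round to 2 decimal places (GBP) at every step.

Total landed cost: GBP 32035.49

FCA: the seller delivers export-cleared goods to the carrier; the buyer bears costs from that point.
Already in the invoice (seller's account under FCA): inland to port, export clearance — exclude.
CIF value = FCA price + origin terminal + freight + insurance = 24277.84 + 190.22 + 4849.36 + 307.39 = 29624.81
Ad valorem component: 29624.81 × 2.1% = 622.12
Specific component: 186 × 0.14 = 26.04
Import duty = 622.12 + 26.04 = 648.16
Buyer bears: origin terminal 190.22 + freight 4849.36 + insurance 307.39 + brokerage 344.27 + delivery 1418.25 + duty 648.16 = 7757.65
Landed cost = invoice 24277.84 + 7757.65 = 32035.49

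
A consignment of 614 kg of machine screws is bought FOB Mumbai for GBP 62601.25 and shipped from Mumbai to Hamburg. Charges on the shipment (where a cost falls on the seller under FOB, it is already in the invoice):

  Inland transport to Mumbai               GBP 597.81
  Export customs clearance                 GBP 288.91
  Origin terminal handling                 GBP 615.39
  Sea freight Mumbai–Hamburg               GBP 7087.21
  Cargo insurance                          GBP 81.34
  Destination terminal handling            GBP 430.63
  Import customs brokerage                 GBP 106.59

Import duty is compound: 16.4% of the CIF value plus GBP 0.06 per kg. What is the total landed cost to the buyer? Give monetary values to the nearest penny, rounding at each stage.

Total landed cost: GBP 81786.11

FOB: the seller bears costs until goods are on board at the origin port; the buyer bears freight, insurance and all costs thereafter.
Already in the invoice (seller's account under FOB): inland to port, export clearance, origin terminal — exclude.
CIF value = FOB price + freight + insurance = 62601.25 + 7087.21 + 81.34 = 69769.80
Ad valorem component: 69769.80 × 16.4% = 11442.25
Specific component: 614 × 0.06 = 36.84
Import duty = 11442.25 + 36.84 = 11479.09
Buyer bears: freight 7087.21 + insurance 81.34 + destination terminal 430.63 + brokerage 106.59 + duty 11479.09 = 19184.86
Landed cost = invoice 62601.25 + 19184.86 = 81786.11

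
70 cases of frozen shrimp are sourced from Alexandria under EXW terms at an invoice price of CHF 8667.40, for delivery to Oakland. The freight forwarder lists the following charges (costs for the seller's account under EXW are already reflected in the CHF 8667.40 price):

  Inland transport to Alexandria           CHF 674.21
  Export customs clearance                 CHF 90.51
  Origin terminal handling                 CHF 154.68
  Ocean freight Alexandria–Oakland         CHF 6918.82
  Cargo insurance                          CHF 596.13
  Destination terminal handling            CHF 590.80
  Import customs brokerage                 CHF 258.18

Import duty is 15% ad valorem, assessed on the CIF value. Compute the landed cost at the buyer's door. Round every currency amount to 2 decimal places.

EXW: the seller makes goods available at their premises; the buyer bears all onward costs.
CIF value = EXW price + inland to port + export clearance + origin terminal + freight + insurance = 8667.40 + 674.21 + 90.51 + 154.68 + 6918.82 + 596.13 = 17101.75
Import duty = 17101.75 × 15% = 2565.26
Buyer bears: inland to port 674.21 + export clearance 90.51 + origin terminal 154.68 + freight 6918.82 + insurance 596.13 + destination terminal 590.80 + brokerage 258.18 + duty 2565.26 = 11848.59
Landed cost = invoice 8667.40 + 11848.59 = 20515.99

Total landed cost: CHF 20515.99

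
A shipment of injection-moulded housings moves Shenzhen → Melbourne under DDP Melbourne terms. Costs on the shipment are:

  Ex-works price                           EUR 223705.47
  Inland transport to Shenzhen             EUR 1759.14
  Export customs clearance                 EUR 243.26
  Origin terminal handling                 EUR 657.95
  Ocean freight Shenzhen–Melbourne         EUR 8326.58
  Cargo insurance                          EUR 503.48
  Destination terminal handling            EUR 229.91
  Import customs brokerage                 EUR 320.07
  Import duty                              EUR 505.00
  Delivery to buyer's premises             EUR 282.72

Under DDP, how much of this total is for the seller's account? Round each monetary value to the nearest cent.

Seller's account: EUR 236533.58

DDP: the seller bears all costs including import duty.
Seller's account: goods 223705.47 + inland to port 1759.14 + export clearance 243.26 + origin terminal 657.95 + freight 8326.58 + insurance 503.48 + destination terminal 229.91 + brokerage 320.07 + duty 505.00 + delivery 282.72 = 236533.58
Buyer's account: 0.00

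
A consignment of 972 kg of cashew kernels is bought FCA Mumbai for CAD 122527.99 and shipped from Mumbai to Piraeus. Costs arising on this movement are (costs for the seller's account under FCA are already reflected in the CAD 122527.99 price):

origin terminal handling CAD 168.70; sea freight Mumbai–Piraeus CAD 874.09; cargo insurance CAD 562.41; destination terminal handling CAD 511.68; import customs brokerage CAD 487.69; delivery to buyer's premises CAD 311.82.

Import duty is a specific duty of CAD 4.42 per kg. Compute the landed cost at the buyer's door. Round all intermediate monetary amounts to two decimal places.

FCA: the seller delivers export-cleared goods to the carrier; the buyer bears costs from that point.
CIF value = FCA price + origin terminal + freight + insurance = 122527.99 + 168.70 + 874.09 + 562.41 = 124133.19
Import duty = 972 × 4.42 = 4296.24
Buyer bears: origin terminal 168.70 + freight 874.09 + insurance 562.41 + destination terminal 511.68 + brokerage 487.69 + delivery 311.82 + duty 4296.24 = 7212.63
Landed cost = invoice 122527.99 + 7212.63 = 129740.62

Total landed cost: CAD 129740.62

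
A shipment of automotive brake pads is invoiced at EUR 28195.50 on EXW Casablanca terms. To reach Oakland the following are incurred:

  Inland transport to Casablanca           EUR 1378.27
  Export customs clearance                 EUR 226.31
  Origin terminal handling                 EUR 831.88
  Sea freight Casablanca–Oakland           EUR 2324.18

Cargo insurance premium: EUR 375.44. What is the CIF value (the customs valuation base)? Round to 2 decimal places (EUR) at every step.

CIF value: EUR 33331.58

CIF = EXW price + pre-shipment costs + freight + insurance
CIF = 28195.50 + 1378.27 + 226.31 + 831.88 + 2324.18 + 375.44 = 33331.58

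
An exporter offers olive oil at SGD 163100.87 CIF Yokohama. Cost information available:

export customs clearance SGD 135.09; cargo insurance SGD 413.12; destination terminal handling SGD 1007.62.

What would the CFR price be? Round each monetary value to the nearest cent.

Not relevant to the conversion: export clearance — on the seller under both CIF and CFR; already in the CIF price and stays in the CFR price. destination terminal — on the buyer under both terms; not part of either seller's price.
From CIF to CFR, the seller no longer bears: insurance.
CFR price = 163100.87 − 413.12 = 162687.75

CFR price: SGD 162687.75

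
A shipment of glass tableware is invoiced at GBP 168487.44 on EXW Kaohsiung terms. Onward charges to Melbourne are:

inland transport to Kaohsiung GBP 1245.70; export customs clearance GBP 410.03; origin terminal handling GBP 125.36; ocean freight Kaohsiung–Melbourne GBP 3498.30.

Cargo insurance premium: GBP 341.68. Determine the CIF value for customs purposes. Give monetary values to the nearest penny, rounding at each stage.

CIF = EXW price + pre-shipment costs + freight + insurance
CIF = 168487.44 + 1245.70 + 410.03 + 125.36 + 3498.30 + 341.68 = 174108.51

CIF value: GBP 174108.51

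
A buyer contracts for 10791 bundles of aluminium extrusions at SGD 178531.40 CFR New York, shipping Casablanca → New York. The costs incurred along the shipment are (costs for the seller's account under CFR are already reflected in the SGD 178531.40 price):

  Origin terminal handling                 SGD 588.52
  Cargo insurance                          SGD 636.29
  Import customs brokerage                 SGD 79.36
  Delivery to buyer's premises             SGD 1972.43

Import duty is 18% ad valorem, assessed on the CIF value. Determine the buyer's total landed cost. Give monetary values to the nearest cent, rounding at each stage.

Total landed cost: SGD 213469.66

CFR: the seller pays costs through ocean freight to the destination port, but not insurance.
Already in the invoice (seller's account under CFR): origin terminal — exclude.
CIF value = CFR price + insurance = 178531.40 + 636.29 = 179167.69
Import duty = 179167.69 × 18% = 32250.18
Buyer bears: insurance 636.29 + brokerage 79.36 + delivery 1972.43 + duty 32250.18 = 34938.26
Landed cost = invoice 178531.40 + 34938.26 = 213469.66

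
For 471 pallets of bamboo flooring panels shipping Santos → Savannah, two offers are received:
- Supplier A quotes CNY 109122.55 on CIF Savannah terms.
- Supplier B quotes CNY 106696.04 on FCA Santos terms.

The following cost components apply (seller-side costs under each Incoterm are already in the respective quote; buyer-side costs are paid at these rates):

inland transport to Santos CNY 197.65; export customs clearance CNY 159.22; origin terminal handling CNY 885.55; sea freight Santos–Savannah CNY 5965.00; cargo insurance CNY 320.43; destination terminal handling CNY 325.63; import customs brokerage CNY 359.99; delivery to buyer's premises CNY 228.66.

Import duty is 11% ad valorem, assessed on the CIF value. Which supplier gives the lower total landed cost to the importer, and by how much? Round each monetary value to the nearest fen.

Supplier A (CIF):
The CIF price already equals the CIF value: 109122.55
Import duty = 109122.55 × 11% = 12003.48
Buyer bears (A): 325.63 + 359.99 + 228.66 = 914.28
Landed cost (A) = invoice 109122.55 + 914.28 + duty 12003.48 = 122040.31
Supplier B (FCA):
CIF value = FCA price + origin terminal + freight + insurance = 106696.04 + 885.55 + 5965.00 + 320.43 = 113867.02
Import duty = 113867.02 × 11% = 12525.37
Buyer bears (B): 885.55 + 5965.00 + 320.43 + 325.63 + 359.99 + 228.66 = 8085.26
Landed cost (B) = invoice 106696.04 + 8085.26 + duty 12525.37 = 127306.67
Difference = |122040.31 − 127306.67| = 5266.36

Supplier A is cheaper by CNY 5266.36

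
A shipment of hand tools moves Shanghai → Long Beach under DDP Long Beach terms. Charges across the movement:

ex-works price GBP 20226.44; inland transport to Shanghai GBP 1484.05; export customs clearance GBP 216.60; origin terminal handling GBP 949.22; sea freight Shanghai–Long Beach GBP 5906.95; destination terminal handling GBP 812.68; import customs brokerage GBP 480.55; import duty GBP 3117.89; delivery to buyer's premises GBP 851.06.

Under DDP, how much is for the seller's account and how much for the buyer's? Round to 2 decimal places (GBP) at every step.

DDP: the seller bears all costs including import duty.
Seller's account: goods 20226.44 + inland to port 1484.05 + export clearance 216.60 + origin terminal 949.22 + freight 5906.95 + destination terminal 812.68 + brokerage 480.55 + duty 3117.89 + delivery 851.06 = 34045.44
Buyer's account: 0.00

Seller: GBP 34045.44; buyer: GBP 0.00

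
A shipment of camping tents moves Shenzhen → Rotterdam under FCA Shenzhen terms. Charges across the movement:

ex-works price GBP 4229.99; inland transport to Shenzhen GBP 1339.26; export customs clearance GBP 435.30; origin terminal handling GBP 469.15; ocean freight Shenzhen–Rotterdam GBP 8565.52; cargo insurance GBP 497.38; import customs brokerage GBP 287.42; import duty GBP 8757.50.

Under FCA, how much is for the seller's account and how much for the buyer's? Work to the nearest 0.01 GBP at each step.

Seller: GBP 6004.55; buyer: GBP 18576.97

FCA: the seller delivers export-cleared goods to the carrier; the buyer bears costs from that point.
Seller's account: goods 4229.99 + inland to port 1339.26 + export clearance 435.30 = 6004.55
Buyer's account: origin terminal 469.15 + freight 8565.52 + insurance 497.38 + brokerage 287.42 + duty 8757.50 = 18576.97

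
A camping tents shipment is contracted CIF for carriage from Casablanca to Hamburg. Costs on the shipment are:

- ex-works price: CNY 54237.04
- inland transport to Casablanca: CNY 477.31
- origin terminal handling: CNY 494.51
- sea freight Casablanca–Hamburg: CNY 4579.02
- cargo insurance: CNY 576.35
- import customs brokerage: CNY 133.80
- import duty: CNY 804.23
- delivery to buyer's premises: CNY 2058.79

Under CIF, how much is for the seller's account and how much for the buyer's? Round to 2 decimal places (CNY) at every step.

CIF: the seller pays costs through ocean freight and marine insurance to the destination port.
Seller's account: goods 54237.04 + inland to port 477.31 + origin terminal 494.51 + freight 4579.02 + insurance 576.35 = 60364.23
Buyer's account: brokerage 133.80 + duty 804.23 + delivery 2058.79 = 2996.82

Seller: CNY 60364.23; buyer: CNY 2996.82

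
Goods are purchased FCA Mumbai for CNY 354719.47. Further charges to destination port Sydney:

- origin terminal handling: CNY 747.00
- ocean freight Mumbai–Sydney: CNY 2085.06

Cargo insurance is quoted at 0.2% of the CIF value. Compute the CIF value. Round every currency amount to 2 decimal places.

CIF value: CNY 358268.07

Let C be the CIF value. C = FCA price + pre-shipment costs + freight + 0.2% × C
C − 0.2% × C = 354719.47 + 747.00 + 2085.06
0.998 × C = 357551.53
C = 357551.53 / 0.998 = 358268.07
Insurance premium = 0.2% × 358268.07 = 716.54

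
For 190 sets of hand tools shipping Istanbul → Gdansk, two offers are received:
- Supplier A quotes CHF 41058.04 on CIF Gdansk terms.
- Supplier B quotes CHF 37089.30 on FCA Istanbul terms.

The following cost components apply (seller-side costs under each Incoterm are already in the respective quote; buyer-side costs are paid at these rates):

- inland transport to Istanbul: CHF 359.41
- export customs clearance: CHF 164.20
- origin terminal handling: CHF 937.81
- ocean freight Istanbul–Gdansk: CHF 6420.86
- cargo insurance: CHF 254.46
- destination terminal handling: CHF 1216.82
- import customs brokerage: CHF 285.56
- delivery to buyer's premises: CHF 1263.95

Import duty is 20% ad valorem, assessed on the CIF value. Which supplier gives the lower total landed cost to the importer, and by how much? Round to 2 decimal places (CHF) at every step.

Supplier A is cheaper by CHF 4373.27

Supplier A (CIF):
The CIF price already equals the CIF value: 41058.04
Import duty = 41058.04 × 20% = 8211.61
Buyer bears (A): 1216.82 + 285.56 + 1263.95 = 2766.33
Landed cost (A) = invoice 41058.04 + 2766.33 + duty 8211.61 = 52035.98
Supplier B (FCA):
CIF value = FCA price + origin terminal + freight + insurance = 37089.30 + 937.81 + 6420.86 + 254.46 = 44702.43
Import duty = 44702.43 × 20% = 8940.49
Buyer bears (B): 937.81 + 6420.86 + 254.46 + 1216.82 + 285.56 + 1263.95 = 10379.46
Landed cost (B) = invoice 37089.30 + 10379.46 + duty 8940.49 = 56409.25
Difference = |52035.98 − 56409.25| = 4373.27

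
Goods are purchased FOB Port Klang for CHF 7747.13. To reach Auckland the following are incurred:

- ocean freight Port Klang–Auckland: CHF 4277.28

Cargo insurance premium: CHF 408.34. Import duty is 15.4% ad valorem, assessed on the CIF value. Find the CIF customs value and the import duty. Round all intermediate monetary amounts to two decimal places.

CIF value: CHF 12432.75; import duty: CHF 1914.64

CIF = FOB price + freight + insurance
CIF = 7747.13 + 4277.28 + 408.34 = 12432.75
Import duty = 12432.75 × 15.4% = 1914.64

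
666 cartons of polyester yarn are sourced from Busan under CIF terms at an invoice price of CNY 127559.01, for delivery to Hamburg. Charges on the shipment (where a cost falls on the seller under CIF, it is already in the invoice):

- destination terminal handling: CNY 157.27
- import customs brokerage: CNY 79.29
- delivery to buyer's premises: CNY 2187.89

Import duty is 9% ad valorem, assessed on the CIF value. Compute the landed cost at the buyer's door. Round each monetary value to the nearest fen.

CIF: the seller pays costs through ocean freight and marine insurance to the destination port.
The CIF price already equals the CIF value: 127559.01
Import duty = 127559.01 × 9% = 11480.31
Buyer bears: destination terminal 157.27 + brokerage 79.29 + delivery 2187.89 + duty 11480.31 = 13904.76
Landed cost = invoice 127559.01 + 13904.76 = 141463.77

Total landed cost: CNY 141463.77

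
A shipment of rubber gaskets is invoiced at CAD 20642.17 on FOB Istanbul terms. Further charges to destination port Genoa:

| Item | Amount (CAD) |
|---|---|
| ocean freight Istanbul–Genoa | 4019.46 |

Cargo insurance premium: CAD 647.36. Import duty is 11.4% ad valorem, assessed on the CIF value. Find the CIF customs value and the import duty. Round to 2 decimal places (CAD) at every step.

CIF = FOB price + freight + insurance
CIF = 20642.17 + 4019.46 + 647.36 = 25308.99
Import duty = 25308.99 × 11.4% = 2885.22

CIF value: CAD 25308.99; import duty: CAD 2885.22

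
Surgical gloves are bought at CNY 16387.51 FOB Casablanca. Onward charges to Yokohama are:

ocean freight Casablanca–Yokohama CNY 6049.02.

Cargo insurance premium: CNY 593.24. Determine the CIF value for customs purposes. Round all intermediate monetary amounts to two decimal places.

CIF = FOB price + freight + insurance
CIF = 16387.51 + 6049.02 + 593.24 = 23029.77

CIF value: CNY 23029.77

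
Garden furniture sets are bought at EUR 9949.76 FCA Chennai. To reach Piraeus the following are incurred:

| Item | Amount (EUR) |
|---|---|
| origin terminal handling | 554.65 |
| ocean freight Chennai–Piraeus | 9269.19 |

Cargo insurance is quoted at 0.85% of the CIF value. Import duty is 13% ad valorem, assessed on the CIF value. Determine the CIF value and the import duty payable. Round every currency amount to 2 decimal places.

Let C be the CIF value. C = FCA price + pre-shipment costs + freight + 0.85% × C
C − 0.85% × C = 9949.76 + 554.65 + 9269.19
0.9915 × C = 19773.60
C = 19773.60 / 0.9915 = 19943.12
Insurance premium = 0.85% × 19943.12 = 169.52
Import duty = 19943.12 × 13% = 2592.61

CIF value: EUR 19943.12; import duty: EUR 2592.61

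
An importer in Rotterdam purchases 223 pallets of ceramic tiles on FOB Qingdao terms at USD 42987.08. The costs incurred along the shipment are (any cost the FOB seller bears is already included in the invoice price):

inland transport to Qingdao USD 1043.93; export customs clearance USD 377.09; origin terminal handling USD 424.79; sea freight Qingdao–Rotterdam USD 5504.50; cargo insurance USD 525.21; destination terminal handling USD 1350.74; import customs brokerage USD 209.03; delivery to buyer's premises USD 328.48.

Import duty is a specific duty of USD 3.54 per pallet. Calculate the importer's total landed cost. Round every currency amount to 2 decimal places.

FOB: the seller bears costs until goods are on board at the origin port; the buyer bears freight, insurance and all costs thereafter.
Already in the invoice (seller's account under FOB): inland to port, export clearance, origin terminal — exclude.
CIF value = FOB price + freight + insurance = 42987.08 + 5504.50 + 525.21 = 49016.79
Import duty = 223 × 3.54 = 789.42
Buyer bears: freight 5504.50 + insurance 525.21 + destination terminal 1350.74 + brokerage 209.03 + delivery 328.48 + duty 789.42 = 8707.38
Landed cost = invoice 42987.08 + 8707.38 = 51694.46

Total landed cost: USD 51694.46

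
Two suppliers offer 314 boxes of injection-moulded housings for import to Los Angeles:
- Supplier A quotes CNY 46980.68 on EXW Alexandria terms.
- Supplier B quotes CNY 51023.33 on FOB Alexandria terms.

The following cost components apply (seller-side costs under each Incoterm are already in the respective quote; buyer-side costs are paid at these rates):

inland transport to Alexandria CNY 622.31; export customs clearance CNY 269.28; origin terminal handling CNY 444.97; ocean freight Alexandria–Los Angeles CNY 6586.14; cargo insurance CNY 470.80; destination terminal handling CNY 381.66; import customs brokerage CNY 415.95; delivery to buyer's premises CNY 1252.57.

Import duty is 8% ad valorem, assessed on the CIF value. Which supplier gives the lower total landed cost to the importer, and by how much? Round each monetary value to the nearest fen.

Supplier A (EXW):
CIF value = EXW price + inland to port + export clearance + origin terminal + freight + insurance = 46980.68 + 622.31 + 269.28 + 444.97 + 6586.14 + 470.80 = 55374.18
Import duty = 55374.18 × 8% = 4429.93
Buyer bears (A): 622.31 + 269.28 + 444.97 + 6586.14 + 470.80 + 381.66 + 415.95 + 1252.57 = 10443.68
Landed cost (A) = invoice 46980.68 + 10443.68 + duty 4429.93 = 61854.29
Supplier B (FOB):
CIF value = FOB price + freight + insurance = 51023.33 + 6586.14 + 470.80 = 58080.27
Import duty = 58080.27 × 8% = 4646.42
Buyer bears (B): 6586.14 + 470.80 + 381.66 + 415.95 + 1252.57 = 9107.12
Landed cost (B) = invoice 51023.33 + 9107.12 + duty 4646.42 = 64776.87
Difference = |61854.29 − 64776.87| = 2922.58

Supplier A is cheaper by CNY 2922.58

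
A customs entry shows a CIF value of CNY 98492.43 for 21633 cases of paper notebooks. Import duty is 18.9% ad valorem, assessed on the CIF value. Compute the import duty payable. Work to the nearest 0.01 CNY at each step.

Import duty = 98492.43 × 18.9% = 18615.07

Import duty: CNY 18615.07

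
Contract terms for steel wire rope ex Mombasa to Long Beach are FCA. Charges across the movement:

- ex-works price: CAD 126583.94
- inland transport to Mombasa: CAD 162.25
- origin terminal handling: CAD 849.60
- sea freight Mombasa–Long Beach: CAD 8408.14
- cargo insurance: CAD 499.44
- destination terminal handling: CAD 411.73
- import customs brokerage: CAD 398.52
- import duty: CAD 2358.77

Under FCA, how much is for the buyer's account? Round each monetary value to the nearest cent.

Buyer's account: CAD 12926.20

FCA: the seller delivers export-cleared goods to the carrier; the buyer bears costs from that point.
Seller's account: goods 126583.94 + inland to port 162.25 = 126746.19
Buyer's account: origin terminal 849.60 + freight 8408.14 + insurance 499.44 + destination terminal 411.73 + brokerage 398.52 + duty 2358.77 = 12926.20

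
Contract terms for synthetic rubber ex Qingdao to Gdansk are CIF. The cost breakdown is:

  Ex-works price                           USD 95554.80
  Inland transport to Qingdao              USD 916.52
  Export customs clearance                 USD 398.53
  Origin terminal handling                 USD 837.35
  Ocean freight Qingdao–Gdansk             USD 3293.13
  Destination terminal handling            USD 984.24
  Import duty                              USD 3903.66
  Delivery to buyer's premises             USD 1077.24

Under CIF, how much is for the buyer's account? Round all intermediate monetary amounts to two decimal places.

CIF: the seller pays costs through ocean freight and marine insurance to the destination port.
Seller's account: goods 95554.80 + inland to port 916.52 + export clearance 398.53 + origin terminal 837.35 + freight 3293.13 = 101000.33
Buyer's account: destination terminal 984.24 + duty 3903.66 + delivery 1077.24 = 5965.14

Buyer's account: USD 5965.14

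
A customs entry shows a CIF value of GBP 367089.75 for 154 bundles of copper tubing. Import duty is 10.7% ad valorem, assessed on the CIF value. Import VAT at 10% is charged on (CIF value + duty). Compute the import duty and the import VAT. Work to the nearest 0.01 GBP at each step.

Import duty = 367089.75 × 10.7% = 39278.60
VAT base = CIF + duty = 367089.75 + 39278.60 = 406368.35
Import VAT = 406368.35 × 10% = 40636.84

Import duty: GBP 39278.60; import VAT: GBP 40636.84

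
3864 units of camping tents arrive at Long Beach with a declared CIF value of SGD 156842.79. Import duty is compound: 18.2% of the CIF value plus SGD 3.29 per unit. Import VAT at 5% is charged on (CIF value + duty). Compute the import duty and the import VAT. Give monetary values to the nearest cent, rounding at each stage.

Import duty: SGD 41257.95; import VAT: SGD 9905.04

Ad valorem component: 156842.79 × 18.2% = 28545.39
Specific component: 3864 × 3.29 = 12712.56
Import duty = 28545.39 + 12712.56 = 41257.95
VAT base = CIF + duty = 156842.79 + 41257.95 = 198100.74
Import VAT = 198100.74 × 5% = 9905.04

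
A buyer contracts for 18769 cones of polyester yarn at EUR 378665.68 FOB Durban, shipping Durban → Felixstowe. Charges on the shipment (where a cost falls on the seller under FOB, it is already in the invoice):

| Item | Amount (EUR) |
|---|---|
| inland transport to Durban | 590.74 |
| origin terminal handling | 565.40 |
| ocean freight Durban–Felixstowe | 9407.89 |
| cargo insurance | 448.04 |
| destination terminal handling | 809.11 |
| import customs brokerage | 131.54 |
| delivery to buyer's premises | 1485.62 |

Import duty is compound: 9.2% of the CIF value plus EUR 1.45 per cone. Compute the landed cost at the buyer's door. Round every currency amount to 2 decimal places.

Total landed cost: EUR 453906.92

FOB: the seller bears costs until goods are on board at the origin port; the buyer bears freight, insurance and all costs thereafter.
Already in the invoice (seller's account under FOB): inland to port, origin terminal — exclude.
CIF value = FOB price + freight + insurance = 378665.68 + 9407.89 + 448.04 = 388521.61
Ad valorem component: 388521.61 × 9.2% = 35743.99
Specific component: 18769 × 1.45 = 27215.05
Import duty = 35743.99 + 27215.05 = 62959.04
Buyer bears: freight 9407.89 + insurance 448.04 + destination terminal 809.11 + brokerage 131.54 + delivery 1485.62 + duty 62959.04 = 75241.24
Landed cost = invoice 378665.68 + 75241.24 = 453906.92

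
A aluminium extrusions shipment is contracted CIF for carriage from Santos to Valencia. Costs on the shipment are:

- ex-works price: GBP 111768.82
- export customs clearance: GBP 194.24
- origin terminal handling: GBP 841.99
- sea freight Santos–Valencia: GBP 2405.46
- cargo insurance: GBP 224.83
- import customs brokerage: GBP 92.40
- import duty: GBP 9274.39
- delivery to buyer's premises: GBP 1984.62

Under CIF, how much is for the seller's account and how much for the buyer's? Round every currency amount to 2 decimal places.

Seller: GBP 115435.34; buyer: GBP 11351.41

CIF: the seller pays costs through ocean freight and marine insurance to the destination port.
Seller's account: goods 111768.82 + export clearance 194.24 + origin terminal 841.99 + freight 2405.46 + insurance 224.83 = 115435.34
Buyer's account: brokerage 92.40 + duty 9274.39 + delivery 1984.62 = 11351.41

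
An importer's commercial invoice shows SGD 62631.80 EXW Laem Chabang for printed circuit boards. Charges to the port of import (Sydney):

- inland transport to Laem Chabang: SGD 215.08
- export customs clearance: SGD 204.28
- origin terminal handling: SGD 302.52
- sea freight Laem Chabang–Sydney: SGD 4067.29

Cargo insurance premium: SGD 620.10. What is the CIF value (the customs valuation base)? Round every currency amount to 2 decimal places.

CIF value: SGD 68041.07

CIF = EXW price + pre-shipment costs + freight + insurance
CIF = 62631.80 + 215.08 + 204.28 + 302.52 + 4067.29 + 620.10 = 68041.07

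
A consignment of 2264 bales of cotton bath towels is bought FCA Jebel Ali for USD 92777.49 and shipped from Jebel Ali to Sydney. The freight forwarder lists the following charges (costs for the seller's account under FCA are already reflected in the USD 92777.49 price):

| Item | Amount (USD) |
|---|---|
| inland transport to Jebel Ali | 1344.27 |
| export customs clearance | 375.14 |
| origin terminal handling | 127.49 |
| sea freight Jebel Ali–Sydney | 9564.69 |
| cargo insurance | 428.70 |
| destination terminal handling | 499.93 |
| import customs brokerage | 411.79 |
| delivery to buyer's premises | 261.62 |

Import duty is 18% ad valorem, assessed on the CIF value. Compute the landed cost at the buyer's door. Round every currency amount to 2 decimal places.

FCA: the seller delivers export-cleared goods to the carrier; the buyer bears costs from that point.
Already in the invoice (seller's account under FCA): inland to port, export clearance — exclude.
CIF value = FCA price + origin terminal + freight + insurance = 92777.49 + 127.49 + 9564.69 + 428.70 = 102898.37
Import duty = 102898.37 × 18% = 18521.71
Buyer bears: origin terminal 127.49 + freight 9564.69 + insurance 428.70 + destination terminal 499.93 + brokerage 411.79 + delivery 261.62 + duty 18521.71 = 29815.93
Landed cost = invoice 92777.49 + 29815.93 = 122593.42

Total landed cost: USD 122593.42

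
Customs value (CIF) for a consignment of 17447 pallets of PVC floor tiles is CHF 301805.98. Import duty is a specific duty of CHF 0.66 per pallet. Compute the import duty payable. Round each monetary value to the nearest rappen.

Import duty = 17447 × 0.66 = 11515.02

Import duty: CHF 11515.02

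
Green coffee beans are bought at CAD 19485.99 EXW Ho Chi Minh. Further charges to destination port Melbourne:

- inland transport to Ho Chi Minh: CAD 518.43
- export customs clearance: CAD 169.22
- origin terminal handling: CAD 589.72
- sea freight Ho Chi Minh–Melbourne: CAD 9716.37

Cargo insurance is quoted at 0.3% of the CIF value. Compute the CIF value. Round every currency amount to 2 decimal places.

CIF value: CAD 30571.44

Let C be the CIF value. C = EXW price + pre-shipment costs + freight + 0.3% × C
C − 0.3% × C = 19485.99 + 518.43 + 169.22 + 589.72 + 9716.37
0.997 × C = 30479.73
C = 30479.73 / 0.997 = 30571.44
Insurance premium = 0.3% × 30571.44 = 91.71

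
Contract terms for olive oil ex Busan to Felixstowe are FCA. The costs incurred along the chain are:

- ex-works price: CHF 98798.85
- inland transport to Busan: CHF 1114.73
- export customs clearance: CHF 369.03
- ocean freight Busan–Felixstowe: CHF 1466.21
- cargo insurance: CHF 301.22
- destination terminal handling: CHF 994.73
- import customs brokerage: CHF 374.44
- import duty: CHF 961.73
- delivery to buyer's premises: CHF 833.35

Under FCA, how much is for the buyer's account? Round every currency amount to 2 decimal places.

FCA: the seller delivers export-cleared goods to the carrier; the buyer bears costs from that point.
Seller's account: goods 98798.85 + inland to port 1114.73 + export clearance 369.03 = 100282.61
Buyer's account: freight 1466.21 + insurance 301.22 + destination terminal 994.73 + brokerage 374.44 + duty 961.73 + delivery 833.35 = 4931.68

Buyer's account: CHF 4931.68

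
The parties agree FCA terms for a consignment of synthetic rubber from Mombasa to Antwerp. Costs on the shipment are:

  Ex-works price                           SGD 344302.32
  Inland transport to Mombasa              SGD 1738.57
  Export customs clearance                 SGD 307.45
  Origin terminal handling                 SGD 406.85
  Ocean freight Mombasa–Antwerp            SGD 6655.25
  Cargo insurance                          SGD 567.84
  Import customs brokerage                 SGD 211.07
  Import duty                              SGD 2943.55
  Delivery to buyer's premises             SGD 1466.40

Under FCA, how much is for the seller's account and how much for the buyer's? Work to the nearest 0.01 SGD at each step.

FCA: the seller delivers export-cleared goods to the carrier; the buyer bears costs from that point.
Seller's account: goods 344302.32 + inland to port 1738.57 + export clearance 307.45 = 346348.34
Buyer's account: origin terminal 406.85 + freight 6655.25 + insurance 567.84 + brokerage 211.07 + duty 2943.55 + delivery 1466.40 = 12250.96

Seller: SGD 346348.34; buyer: SGD 12250.96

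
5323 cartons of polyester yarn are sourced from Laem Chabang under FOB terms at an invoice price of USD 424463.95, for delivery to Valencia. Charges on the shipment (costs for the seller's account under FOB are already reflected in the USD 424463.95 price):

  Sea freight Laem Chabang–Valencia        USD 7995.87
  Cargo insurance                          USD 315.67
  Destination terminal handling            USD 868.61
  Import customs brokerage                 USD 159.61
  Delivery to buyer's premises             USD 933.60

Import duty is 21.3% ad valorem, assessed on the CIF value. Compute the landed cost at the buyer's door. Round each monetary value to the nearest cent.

Total landed cost: USD 526918.49

FOB: the seller bears costs until goods are on board at the origin port; the buyer bears freight, insurance and all costs thereafter.
CIF value = FOB price + freight + insurance = 424463.95 + 7995.87 + 315.67 = 432775.49
Import duty = 432775.49 × 21.3% = 92181.18
Buyer bears: freight 7995.87 + insurance 315.67 + destination terminal 868.61 + brokerage 159.61 + delivery 933.60 + duty 92181.18 = 102454.54
Landed cost = invoice 424463.95 + 102454.54 = 526918.49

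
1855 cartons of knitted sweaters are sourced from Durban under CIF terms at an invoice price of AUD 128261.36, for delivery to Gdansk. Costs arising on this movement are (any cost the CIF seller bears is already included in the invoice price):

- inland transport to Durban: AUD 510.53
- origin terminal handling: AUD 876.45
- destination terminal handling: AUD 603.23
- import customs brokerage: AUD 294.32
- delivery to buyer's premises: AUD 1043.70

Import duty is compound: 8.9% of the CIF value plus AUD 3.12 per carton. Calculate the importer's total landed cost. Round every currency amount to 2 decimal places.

CIF: the seller pays costs through ocean freight and marine insurance to the destination port.
Already in the invoice (seller's account under CIF): inland to port, origin terminal — exclude.
The CIF price already equals the CIF value: 128261.36
Ad valorem component: 128261.36 × 8.9% = 11415.26
Specific component: 1855 × 3.12 = 5787.60
Import duty = 11415.26 + 5787.60 = 17202.86
Buyer bears: destination terminal 603.23 + brokerage 294.32 + delivery 1043.70 + duty 17202.86 = 19144.11
Landed cost = invoice 128261.36 + 19144.11 = 147405.47

Total landed cost: AUD 147405.47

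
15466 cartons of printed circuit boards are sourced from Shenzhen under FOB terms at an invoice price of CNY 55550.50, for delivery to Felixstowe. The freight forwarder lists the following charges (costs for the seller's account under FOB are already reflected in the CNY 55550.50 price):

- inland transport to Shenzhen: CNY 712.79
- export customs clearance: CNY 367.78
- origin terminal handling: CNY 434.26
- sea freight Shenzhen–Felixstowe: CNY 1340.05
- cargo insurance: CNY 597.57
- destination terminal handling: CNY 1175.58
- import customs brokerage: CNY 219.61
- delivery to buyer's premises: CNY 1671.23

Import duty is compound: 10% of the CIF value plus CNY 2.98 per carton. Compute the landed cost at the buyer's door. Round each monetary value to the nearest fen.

FOB: the seller bears costs until goods are on board at the origin port; the buyer bears freight, insurance and all costs thereafter.
Already in the invoice (seller's account under FOB): inland to port, export clearance, origin terminal — exclude.
CIF value = FOB price + freight + insurance = 55550.50 + 1340.05 + 597.57 = 57488.12
Ad valorem component: 57488.12 × 10% = 5748.81
Specific component: 15466 × 2.98 = 46088.68
Import duty = 5748.81 + 46088.68 = 51837.49
Buyer bears: freight 1340.05 + insurance 597.57 + destination terminal 1175.58 + brokerage 219.61 + delivery 1671.23 + duty 51837.49 = 56841.53
Landed cost = invoice 55550.50 + 56841.53 = 112392.03

Total landed cost: CNY 112392.03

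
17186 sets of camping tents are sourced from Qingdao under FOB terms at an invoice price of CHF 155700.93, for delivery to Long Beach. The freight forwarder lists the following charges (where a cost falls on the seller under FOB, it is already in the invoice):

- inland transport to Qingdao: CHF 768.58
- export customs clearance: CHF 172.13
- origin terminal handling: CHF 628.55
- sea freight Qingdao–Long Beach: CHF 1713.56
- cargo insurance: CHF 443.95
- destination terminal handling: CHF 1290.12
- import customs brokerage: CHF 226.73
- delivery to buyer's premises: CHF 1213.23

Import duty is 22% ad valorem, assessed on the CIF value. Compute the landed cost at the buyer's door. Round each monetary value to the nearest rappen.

Total landed cost: CHF 195317.38

FOB: the seller bears costs until goods are on board at the origin port; the buyer bears freight, insurance and all costs thereafter.
Already in the invoice (seller's account under FOB): inland to port, export clearance, origin terminal — exclude.
CIF value = FOB price + freight + insurance = 155700.93 + 1713.56 + 443.95 = 157858.44
Import duty = 157858.44 × 22% = 34728.86
Buyer bears: freight 1713.56 + insurance 443.95 + destination terminal 1290.12 + brokerage 226.73 + delivery 1213.23 + duty 34728.86 = 39616.45
Landed cost = invoice 155700.93 + 39616.45 = 195317.38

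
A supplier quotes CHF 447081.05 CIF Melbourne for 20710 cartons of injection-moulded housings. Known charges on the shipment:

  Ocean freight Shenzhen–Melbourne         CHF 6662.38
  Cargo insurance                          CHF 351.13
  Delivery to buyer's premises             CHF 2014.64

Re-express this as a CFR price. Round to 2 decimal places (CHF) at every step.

Not relevant to the conversion: freight — on the seller under both CIF and CFR; already in the CIF price and stays in the CFR price. delivery — on the buyer under both terms; not part of either seller's price.
From CIF to CFR, the seller no longer bears: insurance.
CFR price = 447081.05 − 351.13 = 446729.92

CFR price: CHF 446729.92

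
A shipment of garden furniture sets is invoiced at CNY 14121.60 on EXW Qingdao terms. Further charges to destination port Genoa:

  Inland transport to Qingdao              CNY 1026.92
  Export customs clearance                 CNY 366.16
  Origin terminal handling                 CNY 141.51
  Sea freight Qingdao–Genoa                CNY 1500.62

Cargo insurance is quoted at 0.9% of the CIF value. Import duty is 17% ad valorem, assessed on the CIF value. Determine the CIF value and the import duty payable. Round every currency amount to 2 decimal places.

Let C be the CIF value. C = EXW price + pre-shipment costs + freight + 0.9% × C
C − 0.9% × C = 14121.60 + 1026.92 + 366.16 + 141.51 + 1500.62
0.991 × C = 17156.81
C = 17156.81 / 0.991 = 17312.62
Insurance premium = 0.9% × 17312.62 = 155.81
Import duty = 17312.62 × 17% = 2943.15

CIF value: CNY 17312.62; import duty: CNY 2943.15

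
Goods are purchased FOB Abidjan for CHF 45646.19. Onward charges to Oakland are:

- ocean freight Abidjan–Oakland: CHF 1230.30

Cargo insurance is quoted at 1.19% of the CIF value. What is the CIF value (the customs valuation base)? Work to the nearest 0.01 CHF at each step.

CIF value: CHF 47441.04

Let C be the CIF value. C = FOB price + freight + 1.19% × C
C − 1.19% × C = 45646.19 + 1230.30
0.9881 × C = 46876.49
C = 46876.49 / 0.9881 = 47441.04
Insurance premium = 1.19% × 47441.04 = 564.55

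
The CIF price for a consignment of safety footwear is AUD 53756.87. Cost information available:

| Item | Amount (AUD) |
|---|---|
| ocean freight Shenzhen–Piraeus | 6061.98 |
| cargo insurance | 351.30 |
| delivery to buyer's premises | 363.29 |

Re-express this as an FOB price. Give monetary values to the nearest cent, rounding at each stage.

FOB price: AUD 47343.59

Not relevant to the conversion: delivery — on the buyer under both terms; not part of either seller's price.
From CIF to FOB, the seller no longer bears: freight, insurance.
FOB price = 53756.87 − 6061.98 − 351.30 = 47343.59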